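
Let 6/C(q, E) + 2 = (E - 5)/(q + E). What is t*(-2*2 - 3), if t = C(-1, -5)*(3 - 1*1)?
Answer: 252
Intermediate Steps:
C(q, E) = 6/(-2 + (-5 + E)/(E + q)) (C(q, E) = 6/(-2 + (E - 5)/(q + E)) = 6/(-2 + (-5 + E)/(E + q)))
t = -36 (t = (6*(-1*(-5) - 1*(-1))/(5 - 5 + 2*(-1)))*(3 - 1*1) = (6*(5 + 1)/(5 - 5 - 2))*(3 - 1) = (6*6/(-2))*2 = (6*(-½)*6)*2 = -18*2 = -36)
t*(-2*2 - 3) = -36*(-2*2 - 3) = -36*(-4 - 3) = -36*(-7) = 252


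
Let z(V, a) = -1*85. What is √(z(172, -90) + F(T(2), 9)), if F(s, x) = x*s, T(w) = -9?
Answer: I*√166 ≈ 12.884*I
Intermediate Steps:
z(V, a) = -85
F(s, x) = s*x
√(z(172, -90) + F(T(2), 9)) = √(-85 - 9*9) = √(-85 - 81) = √(-166) = I*√166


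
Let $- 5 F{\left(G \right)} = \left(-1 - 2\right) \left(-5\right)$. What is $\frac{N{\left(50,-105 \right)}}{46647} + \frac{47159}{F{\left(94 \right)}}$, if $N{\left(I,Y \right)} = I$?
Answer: $- \frac{733275241}{46647} \approx -15720.0$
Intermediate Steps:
$F{\left(G \right)} = -3$ ($F{\left(G \right)} = - \frac{\left(-1 - 2\right) \left(-5\right)}{5} = - \frac{\left(-3\right) \left(-5\right)}{5} = \left(- \frac{1}{5}\right) 15 = -3$)
$\frac{N{\left(50,-105 \right)}}{46647} + \frac{47159}{F{\left(94 \right)}} = \frac{50}{46647} + \frac{47159}{-3} = 50 \cdot \frac{1}{46647} + 47159 \left(- \frac{1}{3}\right) = \frac{50}{46647} - \frac{47159}{3} = - \frac{733275241}{46647}$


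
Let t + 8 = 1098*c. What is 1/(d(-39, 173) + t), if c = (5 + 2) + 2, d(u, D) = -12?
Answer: 1/9862 ≈ 0.00010140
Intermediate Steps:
c = 9 (c = 7 + 2 = 9)
t = 9874 (t = -8 + 1098*9 = -8 + 9882 = 9874)
1/(d(-39, 173) + t) = 1/(-12 + 9874) = 1/9862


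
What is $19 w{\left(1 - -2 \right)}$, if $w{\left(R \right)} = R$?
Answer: $57$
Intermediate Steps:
$19 w{\left(1 - -2 \right)} = 19 \left(1 - -2\right) = 19 \left(1 + 2\right) = 19 \cdot 3 = 57$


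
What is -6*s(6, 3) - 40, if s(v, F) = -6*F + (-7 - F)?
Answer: 128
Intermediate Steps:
s(v, F) = -7 - 7*F
-6*s(6, 3) - 40 = -6*(-7 - 7*3) - 40 = -6*(-7 - 21) - 40 = -6*(-28) - 40 = 168 - 40 = 128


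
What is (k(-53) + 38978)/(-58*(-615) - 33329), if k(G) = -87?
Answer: 38891/2341 ≈ 16.613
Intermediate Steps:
(k(-53) + 38978)/(-58*(-615) - 33329) = (-87 + 38978)/(-58*(-615) - 33329) = 38891/(35670 - 33329) = 38891/2341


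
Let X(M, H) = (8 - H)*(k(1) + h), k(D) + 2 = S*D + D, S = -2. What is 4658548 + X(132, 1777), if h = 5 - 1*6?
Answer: 4665624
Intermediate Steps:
h = -1 (h = 5 - 6 = -1)
k(D) = -2 - D (k(D) = -2 + (-2*D + D) = -2 - D)
X(M, H) = -32 + 4*H (X(M, H) = (8 - H)*((-2 - 1*1) - 1) = (8 - H)*((-2 - 1) - 1) = (8 - H)*(-3 - 1) = (8 - H)*(-4) = -32 + 4*H)
4658548 + X(132, 1777) = 4658548 + (-32 + 4*1777) = 4658548 + (-32 + 7108) = 4658548 + 7076 = 4665624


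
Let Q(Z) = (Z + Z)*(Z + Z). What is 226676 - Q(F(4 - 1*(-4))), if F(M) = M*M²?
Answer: -821900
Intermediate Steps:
F(M) = M³
Q(Z) = 4*Z² (Q(Z) = (2*Z)*(2*Z) = 4*Z²)
226676 - Q(F(4 - 1*(-4))) = 226676 - 4*((4 - 1*(-4))³)² = 226676 - 4*((4 + 4)³)² = 226676 - 4*(8³)² = 226676 - 4*512² = 226676 - 4*262144 = 226676 - 1*1048576 = 226676 - 1048576 = -821900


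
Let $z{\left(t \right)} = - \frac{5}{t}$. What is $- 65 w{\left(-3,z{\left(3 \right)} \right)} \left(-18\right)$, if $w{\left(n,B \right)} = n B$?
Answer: $5850$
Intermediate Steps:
$w{\left(n,B \right)} = B n$
$- 65 w{\left(-3,z{\left(3 \right)} \right)} \left(-18\right) = - 65 - \frac{5}{3} \left(-3\right) \left(-18\right) = - 65 \left(-5\right) \frac{1}{3} \left(-3\right) \left(-18\right) = - 65 \left(\left(- \frac{5}{3}\right) \left(-3\right)\right) \left(-18\right) = \left(-65\right) 5 \left(-18\right) = \left(-325\right) \left(-18\right) = 5850$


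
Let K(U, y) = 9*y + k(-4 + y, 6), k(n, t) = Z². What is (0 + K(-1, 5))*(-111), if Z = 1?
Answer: -5106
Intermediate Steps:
k(n, t) = 1 (k(n, t) = 1² = 1)
K(U, y) = 1 + 9*y (K(U, y) = 9*y + 1 = 1 + 9*y)
(0 + K(-1, 5))*(-111) = (0 + (1 + 9*5))*(-111) = (0 + (1 + 45))*(-111) = (0 + 46)*(-111) = 46*(-111) = -5106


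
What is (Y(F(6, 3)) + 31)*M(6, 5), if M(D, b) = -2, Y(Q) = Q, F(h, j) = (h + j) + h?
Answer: -92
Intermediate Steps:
F(h, j) = j + 2*h
(Y(F(6, 3)) + 31)*M(6, 5) = ((3 + 2*6) + 31)*(-2) = ((3 + 12) + 31)*(-2) = (15 + 31)*(-2) = 46*(-2) = -92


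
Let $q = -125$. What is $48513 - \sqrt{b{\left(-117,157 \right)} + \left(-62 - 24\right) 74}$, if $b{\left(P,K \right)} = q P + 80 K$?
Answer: $48513 - \sqrt{20821} \approx 48369.0$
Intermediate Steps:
$b{\left(P,K \right)} = - 125 P + 80 K$
$48513 - \sqrt{b{\left(-117,157 \right)} + \left(-62 - 24\right) 74} = 48513 - \sqrt{\left(\left(-125\right) \left(-117\right) + 80 \cdot 157\right) + \left(-62 - 24\right) 74} = 48513 - \sqrt{\left(14625 + 12560\right) - 6364} = 48513 - \sqrt{27185 - 6364} = 48513 - \sqrt{20821}$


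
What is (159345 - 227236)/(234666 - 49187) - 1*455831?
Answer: -84547145940/185479 ≈ -4.5583e+5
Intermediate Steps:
(159345 - 227236)/(234666 - 49187) - 1*455831 = -67891/185479 - 455831 = -84547145940/185479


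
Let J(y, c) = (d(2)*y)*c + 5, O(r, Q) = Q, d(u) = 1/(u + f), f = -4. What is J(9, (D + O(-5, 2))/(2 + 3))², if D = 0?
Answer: 256/25 ≈ 10.240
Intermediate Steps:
d(u) = 1/(-4 + u) (d(u) = 1/(u - 4) = 1/(-4 + u))
J(y, c) = 5 - c*y/2 (J(y, c) = (y/(-4 + 2))*c + 5 = (y/(-2))*c + 5 = (-y/2)*c + 5 = -c*y/2 + 5 = 5 - c*y/2)
J(9, (D + O(-5, 2))/(2 + 3))² = (5 - ½*(0 + 2)/(2 + 3)*9)² = (5 - ½*2/5*9)² = (5 - ½*2*(⅕)*9)² = (5 - ½*⅖*9)² = (5 - 9/5)² = (16/5)² = 256/25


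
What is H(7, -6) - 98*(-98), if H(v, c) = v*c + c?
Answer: 9556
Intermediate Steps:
H(v, c) = c + c*v (H(v, c) = c*v + c = c + c*v)
H(7, -6) - 98*(-98) = -6*(1 + 7) - 98*(-98) = -6*8 + 9604 = -48 + 9604 = 9556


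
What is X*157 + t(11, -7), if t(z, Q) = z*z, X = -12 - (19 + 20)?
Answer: -7886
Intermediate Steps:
X = -51 (X = -12 - 1*39 = -12 - 39 = -51)
t(z, Q) = z²
X*157 + t(11, -7) = -51*157 + 11² = -8007 + 121 = -7886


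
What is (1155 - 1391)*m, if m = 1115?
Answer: -263140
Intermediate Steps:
(1155 - 1391)*m = (1155 - 1391)*1115 = -236*1115 = -263140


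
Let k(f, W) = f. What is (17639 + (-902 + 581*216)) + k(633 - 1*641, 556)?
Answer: 142225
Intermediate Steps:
(17639 + (-902 + 581*216)) + k(633 - 1*641, 556) = (17639 + (-902 + 581*216)) + (633 - 1*641) = (17639 + (-902 + 125496)) + (633 - 641) = (17639 + 124594) - 8 = 142233 - 8 = 142225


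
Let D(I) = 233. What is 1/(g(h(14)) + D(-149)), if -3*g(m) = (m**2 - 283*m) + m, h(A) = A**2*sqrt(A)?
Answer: -1611375/245733349849 - 165816*sqrt(14)/245733349849 ≈ -9.0822e-6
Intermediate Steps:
h(A) = A**(5/2)
g(m) = 94*m - m**2/3 (g(m) = -((m**2 - 283*m) + m)/3 = -(m**2 - 282*m)/3 = 94*m - m**2/3)
1/(g(h(14)) + D(-149)) = 1/(14**(5/2)*(282 - 14**(5/2))/3 + 233) = 1/((196*sqrt(14))*(282 - 196*sqrt(14))/3 + 233) = 1/(196*sqrt(14)*(282 - 196*sqrt(14))/3 + 233) = 1/(233 + 196*sqrt(14)*(282 - 196*sqrt(14))/3)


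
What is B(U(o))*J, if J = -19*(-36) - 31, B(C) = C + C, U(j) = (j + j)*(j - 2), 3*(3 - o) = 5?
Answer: -20896/9 ≈ -2321.8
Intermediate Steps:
o = 4/3 (o = 3 - ⅓*5 = 3 - 5/3 = 4/3 ≈ 1.3333)
U(j) = 2*j*(-2 + j) (U(j) = (2*j)*(-2 + j) = 2*j*(-2 + j))
B(C) = 2*C
J = 653 (J = 684 - 31 = 653)
B(U(o))*J = (2*(2*(4/3)*(-2 + 4/3)))*653 = (2*(2*(4/3)*(-⅔)))*653 = (2*(-16/9))*653 = -32/9*653 = -20896/9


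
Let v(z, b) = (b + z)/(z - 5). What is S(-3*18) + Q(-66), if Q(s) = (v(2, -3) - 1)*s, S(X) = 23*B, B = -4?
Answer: -48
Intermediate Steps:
v(z, b) = (b + z)/(-5 + z)
S(X) = -92 (S(X) = 23*(-4) = -92)
Q(s) = -2*s/3 (Q(s) = ((-3 + 2)/(-5 + 2) - 1)*s = (-1/(-3) - 1)*s = (-⅓*(-1) - 1)*s = (⅓ - 1)*s = -2*s/3)
S(-3*18) + Q(-66) = -92 - ⅔*(-66) = -92 + 44 = -48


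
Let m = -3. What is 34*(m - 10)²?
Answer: 5746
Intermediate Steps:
34*(m - 10)² = 34*(-3 - 10)² = 34*(-13)² = 34*169 = 5746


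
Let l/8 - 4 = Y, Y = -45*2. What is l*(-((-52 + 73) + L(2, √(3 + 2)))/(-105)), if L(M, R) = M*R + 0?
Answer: -688/5 - 1376*√5/105 ≈ -166.90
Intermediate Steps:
L(M, R) = M*R
Y = -90
l = -688 (l = 32 + 8*(-90) = 32 - 720 = -688)
l*(-((-52 + 73) + L(2, √(3 + 2)))/(-105)) = -(-688)*((-52 + 73) + 2*√(3 + 2))/(-105) = -(-688)*(21 + 2*√5)*(-1/105) = -(-688)*(-⅕ - 2*√5/105) = -688*(⅕ + 2*√5/105) = -688/5 - 1376*√5/105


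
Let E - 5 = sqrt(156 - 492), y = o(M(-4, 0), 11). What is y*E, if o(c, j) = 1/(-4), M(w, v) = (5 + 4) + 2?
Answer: -5/4 - I*sqrt(21) ≈ -1.25 - 4.5826*I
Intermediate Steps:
M(w, v) = 11 (M(w, v) = 9 + 2 = 11)
o(c, j) = -1/4
y = -1/4 ≈ -0.25000
E = 5 + 4*I*sqrt(21) (E = 5 + sqrt(156 - 492) = 5 + sqrt(-336) = 5 + 4*I*sqrt(21) ≈ 5.0 + 18.33*I)
y*E = -(5 + 4*I*sqrt(21))/4 = -5/4 - I*sqrt(21)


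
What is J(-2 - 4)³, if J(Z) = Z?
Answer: -216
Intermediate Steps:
J(-2 - 4)³ = (-2 - 4)³ = (-6)³ = -216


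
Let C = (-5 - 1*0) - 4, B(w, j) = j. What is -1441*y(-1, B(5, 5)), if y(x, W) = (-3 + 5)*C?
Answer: 25938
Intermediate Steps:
C = -9 (C = (-5 + 0) - 4 = -5 - 4 = -9)
y(x, W) = -18 (y(x, W) = (-3 + 5)*(-9) = 2*(-9) = -18)
-1441*y(-1, B(5, 5)) = -1441*(-18) = 25938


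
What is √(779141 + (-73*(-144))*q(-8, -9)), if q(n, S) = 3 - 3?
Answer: √779141 ≈ 882.69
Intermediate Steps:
q(n, S) = 0
√(779141 + (-73*(-144))*q(-8, -9)) = √(779141 - 73*(-144)*0) = √(779141 + 10512*0) = √(779141 + 0) = √779141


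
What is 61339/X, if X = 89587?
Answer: 61339/89587 ≈ 0.68469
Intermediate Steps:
61339/X = 61339/89587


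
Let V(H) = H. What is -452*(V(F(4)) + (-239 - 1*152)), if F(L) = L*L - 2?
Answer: 170404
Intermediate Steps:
F(L) = -2 + L**2 (F(L) = L**2 - 2 = -2 + L**2)
-452*(V(F(4)) + (-239 - 1*152)) = -452*((-2 + 4**2) + (-239 - 1*152)) = -452*((-2 + 16) + (-239 - 152)) = -452*(14 - 391) = -452*(-377) = 170404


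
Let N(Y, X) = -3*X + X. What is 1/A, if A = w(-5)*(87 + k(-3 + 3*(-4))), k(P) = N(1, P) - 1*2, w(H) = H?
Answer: -1/575 ≈ -0.0017391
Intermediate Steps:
N(Y, X) = -2*X
k(P) = -2 - 2*P (k(P) = -2*P - 1*2 = -2*P - 2 = -2 - 2*P)
A = -575 (A = -5*(87 + (-2 - 2*(-3 + 3*(-4)))) = -5*(87 + (-2 - 2*(-3 - 12))) = -5*(87 + (-2 - 2*(-15))) = -5*(87 + (-2 + 30)) = -5*(87 + 28) = -5*115 = -575)
1/A = 1/(-575) = -1/575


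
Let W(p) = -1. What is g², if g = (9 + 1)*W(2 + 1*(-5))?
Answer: 100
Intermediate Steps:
g = -10 (g = (9 + 1)*(-1) = 10*(-1) = -10)
g² = (-10)² = 100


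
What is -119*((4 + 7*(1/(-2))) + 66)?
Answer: -15827/2 ≈ -7913.5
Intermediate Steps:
-119*((4 + 7*(1/(-2))) + 66) = -119*((4 + 7*(1*(-1/2))) + 66) = -119*((4 + 7*(-1/2)) + 66) = -119*((4 - 7/2) + 66) = -119*(1/2 + 66) = -119*133/2 = -15827/2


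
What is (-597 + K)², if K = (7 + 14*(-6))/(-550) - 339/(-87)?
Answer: 739250881209/2102500 ≈ 3.5161e+5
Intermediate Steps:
K = 5853/1450 (K = (7 - 84)*(-1/550) - 339*(-1/87) = -77*(-1/550) + 113/29 = 7/50 + 113/29 = 5853/1450 ≈ 4.0366)
(-597 + K)² = (-597 + 5853/1450)² = (-859797/1450)² = 739250881209/2102500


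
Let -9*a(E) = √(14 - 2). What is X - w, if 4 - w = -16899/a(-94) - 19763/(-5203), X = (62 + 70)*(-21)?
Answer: -14423765/5203 + 50697*√3/2 ≈ 41133.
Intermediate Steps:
a(E) = -2*√3/9 (a(E) = -√(14 - 2)/9 = -2*√3/9)
X = -2772 (X = 132*(-21) = -2772)
w = 1049/5203 - 50697*√3/2 (w = 4 - (-16899*(-3*√3/2) - 19763/(-5203)) = 4 - (-(-50697)*√3/2 - 19763*(-1/5203)) = 4 - (50697*√3/2 + 19763/5203) = 4 - (19763/5203 + 50697*√3/2) = 4 + (-19763/5203 - 50697*√3/2) = 1049/5203 - 50697*√3/2 ≈ -43905.)
X - w = -2772 - (1049/5203 - 50697*√3/2) = -2772 + (-1049/5203 + 50697*√3/2) = -14423765/5203 + 50697*√3/2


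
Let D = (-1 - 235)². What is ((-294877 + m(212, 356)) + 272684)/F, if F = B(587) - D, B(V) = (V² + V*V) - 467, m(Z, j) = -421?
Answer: -22614/632975 ≈ -0.035727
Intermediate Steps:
B(V) = -467 + 2*V² (B(V) = (V² + V²) - 467 = 2*V² - 467 = -467 + 2*V²)
D = 55696 (D = (-236)² = 55696)
F = 632975 (F = (-467 + 2*587²) - 1*55696 = (-467 + 2*344569) - 55696 = (-467 + 689138) - 55696 = 688671 - 55696 = 632975)
((-294877 + m(212, 356)) + 272684)/F = ((-294877 - 421) + 272684)/632975 = (-295298 + 272684)*(1/632975) = -22614*1/632975 = -22614/632975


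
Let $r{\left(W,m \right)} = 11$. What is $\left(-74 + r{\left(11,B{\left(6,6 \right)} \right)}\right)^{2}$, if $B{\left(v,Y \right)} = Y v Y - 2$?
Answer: $3969$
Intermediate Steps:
$B{\left(v,Y \right)} = -2 + v Y^{2}$ ($B{\left(v,Y \right)} = v Y^{2} - 2 = -2 + v Y^{2}$)
$\left(-74 + r{\left(11,B{\left(6,6 \right)} \right)}\right)^{2} = \left(-74 + 11\right)^{2} = \left(-63\right)^{2} = 3969$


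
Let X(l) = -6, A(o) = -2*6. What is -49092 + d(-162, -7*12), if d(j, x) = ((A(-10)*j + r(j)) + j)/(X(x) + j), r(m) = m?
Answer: -687423/14 ≈ -49102.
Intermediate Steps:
A(o) = -12
d(j, x) = -10*j/(-6 + j) (d(j, x) = ((-12*j + j) + j)/(-6 + j) = (-11*j + j)/(-6 + j) = (-10*j)/(-6 + j) = -10*j/(-6 + j))
-49092 + d(-162, -7*12) = -49092 - 10*(-162)/(-6 - 162) = -49092 - 10*(-162)/(-168) = -49092 - 10*(-162)*(-1/168) = -49092 - 135/14 = -687423/14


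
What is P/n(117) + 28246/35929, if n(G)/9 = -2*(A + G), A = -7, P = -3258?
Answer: 9610209/3952190 ≈ 2.4316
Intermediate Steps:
n(G) = 126 - 18*G (n(G) = 9*(-2*(-7 + G)) = 9*(14 - 2*G) = 126 - 18*G)
P/n(117) + 28246/35929 = -3258/(126 - 18*117) + 28246/35929 = -3258/(126 - 2106) + 28246*(1/35929) = -3258/(-1980) + 28246/35929 = -3258*(-1/1980) + 28246/35929 = 181/110 + 28246/35929 = 9610209/3952190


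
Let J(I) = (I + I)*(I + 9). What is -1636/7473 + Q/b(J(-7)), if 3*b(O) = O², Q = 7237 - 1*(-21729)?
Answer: 46293295/418488 ≈ 110.62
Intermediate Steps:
Q = 28966 (Q = 7237 + 21729 = 28966)
J(I) = 2*I*(9 + I) (J(I) = (2*I)*(9 + I) = 2*I*(9 + I))
b(O) = O²/3
-1636/7473 + Q/b(J(-7)) = -1636/7473 + 28966/(((2*(-7)*(9 - 7))²/3)) = -1636*1/7473 + 28966/(((2*(-7)*2)²/3)) = -1636/7473 + 28966/(((⅓)*(-28)²)) = -1636/7473 + 28966/(((⅓)*784)) = -1636/7473 + 28966/(784/3) = -1636/7473 + 28966*(3/784) = -1636/7473 + 6207/56 = 46293295/418488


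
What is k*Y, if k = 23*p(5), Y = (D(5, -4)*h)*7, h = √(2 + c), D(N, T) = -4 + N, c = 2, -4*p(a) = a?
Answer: -805/2 ≈ -402.50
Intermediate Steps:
p(a) = -a/4
h = 2 (h = √(2 + 2) = √4 = 2)
Y = 14 (Y = ((-4 + 5)*2)*7 = (1*2)*7 = 2*7 = 14)
k = -115/4 (k = 23*(-¼*5) = 23*(-5/4) = -115/4 ≈ -28.750)
k*Y = -115/4*14 = -805/2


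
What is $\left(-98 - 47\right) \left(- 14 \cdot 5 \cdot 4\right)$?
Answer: $40600$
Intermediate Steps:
$\left(-98 - 47\right) \left(- 14 \cdot 5 \cdot 4\right) = - 145 \left(\left(-14\right) 20\right) = \left(-145\right) \left(-280\right) = 40600$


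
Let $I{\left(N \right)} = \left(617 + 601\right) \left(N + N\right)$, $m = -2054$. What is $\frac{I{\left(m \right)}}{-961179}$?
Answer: $\frac{1667848}{320393} \approx 5.2056$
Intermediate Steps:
$I{\left(N \right)} = 2436 N$ ($I{\left(N \right)} = 1218 \cdot 2 N = 2436 N$)
$\frac{I{\left(m \right)}}{-961179} = \frac{2436 \left(-2054\right)}{-961179} = \left(-5003544\right) \left(- \frac{1}{961179}\right) = \frac{1667848}{320393}$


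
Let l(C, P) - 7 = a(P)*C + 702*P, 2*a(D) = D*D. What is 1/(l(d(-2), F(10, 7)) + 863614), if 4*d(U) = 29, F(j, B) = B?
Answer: 8/6949701 ≈ 1.1511e-6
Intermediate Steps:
a(D) = D²/2 (a(D) = (D*D)/2 = D²/2)
d(U) = 29/4 (d(U) = (¼)*29 = 29/4)
l(C, P) = 7 + 702*P + C*P²/2 (l(C, P) = 7 + ((P²/2)*C + 702*P) = 7 + (C*P²/2 + 702*P) = 7 + (702*P + C*P²/2) = 7 + 702*P + C*P²/2)
1/(l(d(-2), F(10, 7)) + 863614) = 1/((7 + 702*7 + (½)*(29/4)*7²) + 863614) = 1/((7 + 4914 + (½)*(29/4)*49) + 863614) = 1/((7 + 4914 + 1421/8) + 863614) = 1/(40789/8 + 863614) = 1/(6949701/8) = 8/6949701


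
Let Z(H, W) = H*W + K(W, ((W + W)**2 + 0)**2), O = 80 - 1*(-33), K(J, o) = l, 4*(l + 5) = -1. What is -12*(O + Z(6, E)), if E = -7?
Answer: -789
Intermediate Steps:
l = -21/4 (l = -5 + (1/4)*(-1) = -5 - 1/4 = -21/4 ≈ -5.2500)
K(J, o) = -21/4
O = 113 (O = 80 + 33 = 113)
Z(H, W) = -21/4 + H*W (Z(H, W) = H*W - 21/4 = -21/4 + H*W)
-12*(O + Z(6, E)) = -12*(113 + (-21/4 + 6*(-7))) = -12*(113 + (-21/4 - 42)) = -12*(113 - 189/4) = -12*263/4 = -789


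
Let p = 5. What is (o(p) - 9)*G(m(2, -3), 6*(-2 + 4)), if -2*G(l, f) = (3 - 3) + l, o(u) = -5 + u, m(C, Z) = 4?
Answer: 18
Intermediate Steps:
G(l, f) = -l/2 (G(l, f) = -((3 - 3) + l)/2 = -(0 + l)/2 = -l/2)
(o(p) - 9)*G(m(2, -3), 6*(-2 + 4)) = ((-5 + 5) - 9)*(-1/2*4) = (0 - 9)*(-2) = -9*(-2) = 18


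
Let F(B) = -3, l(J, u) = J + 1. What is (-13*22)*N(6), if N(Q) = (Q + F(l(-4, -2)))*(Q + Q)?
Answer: -10296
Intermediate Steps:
l(J, u) = 1 + J
N(Q) = 2*Q*(-3 + Q) (N(Q) = (Q - 3)*(Q + Q) = (-3 + Q)*(2*Q) = 2*Q*(-3 + Q))
(-13*22)*N(6) = (-13*22)*(2*6*(-3 + 6)) = -572*6*3 = -286*36 = -10296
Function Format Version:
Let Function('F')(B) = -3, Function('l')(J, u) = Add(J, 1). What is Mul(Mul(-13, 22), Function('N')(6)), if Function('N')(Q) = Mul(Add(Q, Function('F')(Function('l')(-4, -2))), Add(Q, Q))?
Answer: -10296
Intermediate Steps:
Function('l')(J, u) = Add(1, J)
Function('N')(Q) = Mul(2, Q, Add(-3, Q)) (Function('N')(Q) = Mul(Add(Q, -3), Add(Q, Q)) = Mul(Add(-3, Q), Mul(2, Q)) = Mul(2, Q, Add(-3, Q)))
Mul(Mul(-13, 22), Function('N')(6)) = Mul(Mul(-13, 22), Mul(2, 6, Add(-3, 6))) = Mul(-286, Mul(2, 6, 3)) = Mul(-286, 36) = -10296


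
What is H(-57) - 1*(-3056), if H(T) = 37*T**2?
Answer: 123269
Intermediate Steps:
H(-57) - 1*(-3056) = 37*(-57)**2 - 1*(-3056) = 37*3249 + 3056 = 120213 + 3056 = 123269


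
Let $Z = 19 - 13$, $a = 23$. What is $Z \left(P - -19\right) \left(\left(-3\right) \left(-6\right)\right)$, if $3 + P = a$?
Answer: $4212$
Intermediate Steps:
$P = 20$ ($P = -3 + 23 = 20$)
$Z = 6$ ($Z = 19 - 13 = 6$)
$Z \left(P - -19\right) \left(\left(-3\right) \left(-6\right)\right) = 6 \left(20 - -19\right) \left(\left(-3\right) \left(-6\right)\right) = 6 \left(20 + 19\right) 18 = 6 \cdot 39 \cdot 18 = 234 \cdot 18 = 4212$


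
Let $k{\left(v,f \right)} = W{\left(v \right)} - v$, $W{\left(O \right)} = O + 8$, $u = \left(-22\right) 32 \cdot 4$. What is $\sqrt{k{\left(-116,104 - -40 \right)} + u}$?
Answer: $6 i \sqrt{78} \approx 52.991 i$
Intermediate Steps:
$u = -2816$ ($u = \left(-704\right) 4 = -2816$)
$W{\left(O \right)} = 8 + O$
$k{\left(v,f \right)} = 8$ ($k{\left(v,f \right)} = \left(8 + v\right) - v = 8$)
$\sqrt{k{\left(-116,104 - -40 \right)} + u} = \sqrt{8 - 2816} = \sqrt{-2808} = 6 i \sqrt{78}$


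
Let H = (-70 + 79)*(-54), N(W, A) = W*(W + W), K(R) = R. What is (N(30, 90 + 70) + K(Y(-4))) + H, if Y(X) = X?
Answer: 1310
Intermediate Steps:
N(W, A) = 2*W² (N(W, A) = W*(2*W) = 2*W²)
H = -486 (H = 9*(-54) = -486)
(N(30, 90 + 70) + K(Y(-4))) + H = (2*30² - 4) - 486 = (2*900 - 4) - 486 = (1800 - 4) - 486 = 1796 - 486 = 1310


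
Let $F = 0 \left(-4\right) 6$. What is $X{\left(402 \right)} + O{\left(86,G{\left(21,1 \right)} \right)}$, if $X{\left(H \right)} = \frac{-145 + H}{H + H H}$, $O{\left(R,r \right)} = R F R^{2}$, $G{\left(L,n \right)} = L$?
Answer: $\frac{257}{162006} \approx 0.0015864$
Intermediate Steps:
$F = 0$ ($F = 0 \cdot 6 = 0$)
$O{\left(R,r \right)} = 0$ ($O{\left(R,r \right)} = R 0 R^{2} = 0 R^{2} = 0$)
$X{\left(H \right)} = \frac{-145 + H}{H + H^{2}}$
$X{\left(402 \right)} + O{\left(86,G{\left(21,1 \right)} \right)} = \frac{-145 + 402}{402 \left(1 + 402\right)} + 0 = \frac{1}{402} \cdot \frac{1}{403} \cdot 257 + 0 = \frac{257}{162006} + 0 = \frac{257}{162006}$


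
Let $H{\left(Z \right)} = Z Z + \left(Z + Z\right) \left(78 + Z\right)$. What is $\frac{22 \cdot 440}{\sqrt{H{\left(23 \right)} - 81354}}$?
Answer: $- \frac{9680 i \sqrt{76179}}{76179} \approx - 35.072 i$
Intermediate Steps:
$H{\left(Z \right)} = Z^{2} + 2 Z \left(78 + Z\right)$
$\frac{22 \cdot 440}{\sqrt{H{\left(23 \right)} - 81354}} = \frac{22 \cdot 440}{\sqrt{3 \cdot 23 \left(52 + 23\right) - 81354}} = \frac{9680}{\sqrt{3 \cdot 23 \cdot 75 - 81354}} = \frac{9680}{\sqrt{5175 - 81354}} = \frac{9680}{\sqrt{-76179}} = \frac{9680}{i \sqrt{76179}} = 9680 \left(- \frac{i \sqrt{76179}}{76179}\right) = - \frac{9680 i \sqrt{76179}}{76179}$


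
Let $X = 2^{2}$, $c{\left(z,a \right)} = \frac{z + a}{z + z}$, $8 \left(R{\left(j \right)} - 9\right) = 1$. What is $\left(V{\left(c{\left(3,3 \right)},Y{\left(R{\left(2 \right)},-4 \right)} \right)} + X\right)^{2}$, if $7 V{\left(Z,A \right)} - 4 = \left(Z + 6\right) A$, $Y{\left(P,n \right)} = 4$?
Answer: $\frac{3600}{49} \approx 73.469$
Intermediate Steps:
$R{\left(j \right)} = \frac{73}{8}$ ($R{\left(j \right)} = 9 + \frac{1}{8} \cdot 1 = 9 + \frac{1}{8} = \frac{73}{8}$)
$c{\left(z,a \right)} = \frac{a + z}{2 z}$
$X = 4$
$V{\left(Z,A \right)} = \frac{4}{7} + \frac{A \left(6 + Z\right)}{7}$ ($V{\left(Z,A \right)} = \frac{4}{7} + \frac{\left(Z + 6\right) A}{7} = \frac{4}{7} + \frac{\left(6 + Z\right) A}{7} = \frac{4}{7} + \frac{A \left(6 + Z\right)}{7}$)
$\left(V{\left(c{\left(3,3 \right)},Y{\left(R{\left(2 \right)},-4 \right)} \right)} + X\right)^{2} = \left(\left(\frac{4}{7} + \frac{6}{7} \cdot 4 + \frac{1}{7} \cdot 4 \frac{3 + 3}{2 \cdot 3}\right) + 4\right)^{2} = \left(\left(\frac{4}{7} + \frac{24}{7} + \frac{1}{7} \cdot 4 \cdot \frac{1}{2} \cdot \frac{1}{3} \cdot 6\right) + 4\right)^{2} = \left(\left(\frac{4}{7} + \frac{24}{7} + \frac{1}{7} \cdot 4 \cdot 1\right) + 4\right)^{2} = \left(\left(\frac{4}{7} + \frac{24}{7} + \frac{4}{7}\right) + 4\right)^{2} = \left(\frac{32}{7} + 4\right)^{2} = \left(\frac{60}{7}\right)^{2} = \frac{3600}{49}$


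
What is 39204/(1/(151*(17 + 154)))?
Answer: 1012286484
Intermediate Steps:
39204/(1/(151*(17 + 154))) = 39204/(1/(151*171)) = 39204/(1/25821) = 39204*25821 = 1012286484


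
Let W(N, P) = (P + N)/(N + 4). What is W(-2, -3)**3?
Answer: -125/8 ≈ -15.625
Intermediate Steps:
W(N, P) = (N + P)/(4 + N)
W(-2, -3)**3 = ((-2 - 3)/(4 - 2))**3 = (-5/2)**3 = -125/8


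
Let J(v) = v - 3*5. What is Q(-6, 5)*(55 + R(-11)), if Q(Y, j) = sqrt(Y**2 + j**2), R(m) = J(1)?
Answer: 41*sqrt(61) ≈ 320.22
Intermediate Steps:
J(v) = -15 + v (J(v) = v - 15 = -15 + v)
R(m) = -14 (R(m) = -15 + 1 = -14)
Q(-6, 5)*(55 + R(-11)) = sqrt((-6)**2 + 5**2)*(55 - 14) = sqrt(36 + 25)*41 = sqrt(61)*41 = 41*sqrt(61)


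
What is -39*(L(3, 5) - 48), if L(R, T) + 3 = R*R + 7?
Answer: 1365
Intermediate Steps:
L(R, T) = 4 + R² (L(R, T) = -3 + (R*R + 7) = -3 + (R² + 7) = -3 + (7 + R²) = 4 + R²)
-39*(L(3, 5) - 48) = -39*((4 + 3²) - 48) = -39*((4 + 9) - 48) = -39*(13 - 48) = -39*(-35) = 1365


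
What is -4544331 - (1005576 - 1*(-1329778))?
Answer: -6879685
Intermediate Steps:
-4544331 - (1005576 - 1*(-1329778)) = -4544331 - (1005576 + 1329778) = -4544331 - 1*2335354 = -4544331 - 2335354 = -6879685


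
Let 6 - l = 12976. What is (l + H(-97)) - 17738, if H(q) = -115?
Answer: -30823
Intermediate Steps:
l = -12970 (l = 6 - 1*12976 = 6 - 12976 = -12970)
(l + H(-97)) - 17738 = (-12970 - 115) - 17738 = -13085 - 17738 = -30823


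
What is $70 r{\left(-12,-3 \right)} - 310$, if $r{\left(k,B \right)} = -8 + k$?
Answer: $-1710$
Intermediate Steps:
$70 r{\left(-12,-3 \right)} - 310 = 70 \left(-8 - 12\right) - 310 = 70 \left(-20\right) - 310 = -1400 - 310 = -1710$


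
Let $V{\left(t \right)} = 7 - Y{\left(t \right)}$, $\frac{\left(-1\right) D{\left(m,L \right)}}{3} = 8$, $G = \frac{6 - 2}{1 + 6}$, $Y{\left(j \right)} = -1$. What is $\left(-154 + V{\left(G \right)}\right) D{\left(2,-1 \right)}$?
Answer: $3504$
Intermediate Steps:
$G = \frac{4}{7} \approx 0.57143$
$D{\left(m,L \right)} = -24$ ($D{\left(m,L \right)} = \left(-3\right) 8 = -24$)
$V{\left(t \right)} = 8$ ($V{\left(t \right)} = 7 - -1 = 7 + 1 = 8$)
$\left(-154 + V{\left(G \right)}\right) D{\left(2,-1 \right)} = \left(-154 + 8\right) \left(-24\right) = \left(-146\right) \left(-24\right) = 3504$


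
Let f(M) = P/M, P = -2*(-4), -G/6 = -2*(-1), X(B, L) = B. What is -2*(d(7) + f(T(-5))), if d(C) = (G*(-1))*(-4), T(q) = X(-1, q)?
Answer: 112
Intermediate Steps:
T(q) = -1
G = -12 (G = -(-12)*(-1) = -6*2 = -12)
P = 8
d(C) = -48 (d(C) = -12*(-1)*(-4) = 12*(-4) = -48)
f(M) = 8/M
-2*(d(7) + f(T(-5))) = -2*(-48 + 8/(-1)) = -2*(-48 + 8*(-1)) = -2*(-48 - 8) = -2*(-56) = 112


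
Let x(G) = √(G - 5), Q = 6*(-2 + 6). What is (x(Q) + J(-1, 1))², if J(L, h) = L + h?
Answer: 19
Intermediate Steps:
Q = 24 (Q = 6*4 = 24)
x(G) = √(-5 + G)
(x(Q) + J(-1, 1))² = (√(-5 + 24) + (-1 + 1))² = (√19 + 0)² = (√19)² = 19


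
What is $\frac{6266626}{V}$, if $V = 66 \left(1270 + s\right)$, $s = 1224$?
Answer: $\frac{3133313}{82302} \approx 38.071$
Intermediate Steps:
$V = 164604$ ($V = 66 \left(1270 + 1224\right) = 66 \cdot 2494 = 164604$)
$\frac{6266626}{V} = \frac{6266626}{164604} = 6266626 \cdot \frac{1}{164604} = \frac{3133313}{82302}$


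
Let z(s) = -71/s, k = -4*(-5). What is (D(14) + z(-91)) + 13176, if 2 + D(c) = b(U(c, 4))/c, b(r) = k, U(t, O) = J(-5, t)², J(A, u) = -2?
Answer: 1199035/91 ≈ 13176.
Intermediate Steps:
k = 20
U(t, O) = 4 (U(t, O) = (-2)² = 4)
b(r) = 20
D(c) = -2 + 20/c
(D(14) + z(-91)) + 13176 = ((-2 + 20/14) - 71/(-91)) + 13176 = ((-2 + 20*(1/14)) - 71*(-1/91)) + 13176 = ((-2 + 10/7) + 71/91) + 13176 = (-4/7 + 71/91) + 13176 = 19/91 + 13176 = 1199035/91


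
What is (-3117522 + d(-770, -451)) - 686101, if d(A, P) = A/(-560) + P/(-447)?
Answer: -13601747323/3576 ≈ -3.8036e+6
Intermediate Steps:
d(A, P) = -P/447 - A/560 (d(A, P) = A*(-1/560) + P*(-1/447) = -A/560 - P/447 = -P/447 - A/560)
(-3117522 + d(-770, -451)) - 686101 = (-3117522 + (-1/447*(-451) - 1/560*(-770))) - 686101 = (-3117522 + (451/447 + 11/8)) - 686101 = (-3117522 + 8525/3576) - 686101 = -11148250147/3576 - 686101 = -13601747323/3576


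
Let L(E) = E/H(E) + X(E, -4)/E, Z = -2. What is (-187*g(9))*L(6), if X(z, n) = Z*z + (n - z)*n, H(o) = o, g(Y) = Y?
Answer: -9537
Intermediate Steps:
X(z, n) = -2*z + n*(n - z) (X(z, n) = -2*z + (n - z)*n = -2*z + n*(n - z))
L(E) = 1 + (16 + 2*E)/E (L(E) = E/E + ((-4)² - 2*E - 1*(-4)*E)/E = 1 + (16 - 2*E + 4*E)/E = 1 + (16 + 2*E)/E)
(-187*g(9))*L(6) = (-187*9)*(3 + 16/6) = -1683*(3 + 16*(⅙)) = -1683*(3 + 8/3) = -1683*17/3 = -9537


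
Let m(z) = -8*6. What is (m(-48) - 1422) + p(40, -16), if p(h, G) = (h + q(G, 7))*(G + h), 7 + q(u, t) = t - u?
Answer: -126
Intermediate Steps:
m(z) = -48
q(u, t) = -7 + t - u (q(u, t) = -7 + (t - u) = -7 + t - u)
p(h, G) = (G + h)*(h - G) (p(h, G) = (h + (-7 + 7 - G))*(G + h) = (h - G)*(G + h) = (G + h)*(h - G))
(m(-48) - 1422) + p(40, -16) = (-48 - 1422) + (40² - 1*(-16)²) = -1470 + (1600 - 1*256) = -1470 + (1600 - 256) = -1470 + 1344 = -126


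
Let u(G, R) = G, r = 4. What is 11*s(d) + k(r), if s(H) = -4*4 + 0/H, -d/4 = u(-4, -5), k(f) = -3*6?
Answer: -194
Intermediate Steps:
k(f) = -18
d = 16 (d = -4*(-4) = 16)
s(H) = -16 (s(H) = -16 + 0 = -16)
11*s(d) + k(r) = 11*(-16) - 18 = -176 - 18 = -194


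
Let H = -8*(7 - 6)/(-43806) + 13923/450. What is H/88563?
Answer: 33884141/96989769450 ≈ 0.00034936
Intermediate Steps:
H = 33884141/1095150 (H = -8*(-1/43806) + 13923*(1/450) = -1*8*(-1/43806) + 1547/50 = -8*(-1/43806) + 1547/50 = 4/21903 + 1547/50 = 33884141/1095150 ≈ 30.940)
H/88563 = (33884141/1095150)/88563 = (33884141/1095150)*(1/88563) = 33884141/96989769450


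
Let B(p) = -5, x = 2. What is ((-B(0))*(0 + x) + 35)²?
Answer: 2025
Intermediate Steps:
((-B(0))*(0 + x) + 35)² = ((-1*(-5))*(0 + 2) + 35)² = (5*2 + 35)² = (10 + 35)² = 45² = 2025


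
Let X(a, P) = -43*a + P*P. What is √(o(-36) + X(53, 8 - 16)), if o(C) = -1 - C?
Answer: 2*I*√545 ≈ 46.69*I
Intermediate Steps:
X(a, P) = P² - 43*a (X(a, P) = -43*a + P² = P² - 43*a)
√(o(-36) + X(53, 8 - 16)) = √((-1 - 1*(-36)) + ((8 - 16)² - 43*53)) = √((-1 + 36) + ((-8)² - 2279)) = √(35 + (64 - 2279)) = √(35 - 2215) = √(-2180) = 2*I*√545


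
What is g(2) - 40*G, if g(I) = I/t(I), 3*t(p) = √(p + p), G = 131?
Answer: -5237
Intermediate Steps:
t(p) = √2*√p/3 (t(p) = √(p + p)/3 = √(2*p)/3 = (√2*√p)/3 = √2*√p/3)
g(I) = 3*√2*√I/2 (g(I) = I/((√2*√I/3)) = I*(3*√2/(2*√I)) = 3*√2*√I/2)
g(2) - 40*G = 3*√2*√2/2 - 40*131 = 3 - 5240 = -5237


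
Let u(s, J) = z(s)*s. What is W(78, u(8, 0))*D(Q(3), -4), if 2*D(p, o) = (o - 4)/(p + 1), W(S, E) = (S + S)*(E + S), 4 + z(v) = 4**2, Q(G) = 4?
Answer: -108576/5 ≈ -21715.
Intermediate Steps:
z(v) = 12 (z(v) = -4 + 4**2 = -4 + 16 = 12)
u(s, J) = 12*s
W(S, E) = 2*S*(E + S) (W(S, E) = (2*S)*(E + S) = 2*S*(E + S))
D(p, o) = (-4 + o)/(2*(1 + p)) (D(p, o) = ((o - 4)/(p + 1))/2 = ((-4 + o)/(1 + p))/2 = (-4 + o)/(2*(1 + p)))
W(78, u(8, 0))*D(Q(3), -4) = (2*78*(12*8 + 78))*((-4 - 4)/(2*(1 + 4))) = (2*78*(96 + 78))*((1/2)*(-8)/5) = (2*78*174)*((1/2)*(1/5)*(-8)) = 27144*(-4/5) = -108576/5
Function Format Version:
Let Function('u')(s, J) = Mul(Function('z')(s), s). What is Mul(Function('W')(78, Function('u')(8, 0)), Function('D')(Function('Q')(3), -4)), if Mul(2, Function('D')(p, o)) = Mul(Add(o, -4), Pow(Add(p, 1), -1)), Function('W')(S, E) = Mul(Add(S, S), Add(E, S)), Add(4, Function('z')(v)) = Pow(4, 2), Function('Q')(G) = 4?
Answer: Rational(-108576, 5) ≈ -21715.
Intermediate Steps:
Function('z')(v) = 12 (Function('z')(v) = Add(-4, Pow(4, 2)) = Add(-4, 16) = 12)
Function('u')(s, J) = Mul(12, s)
Function('W')(S, E) = Mul(2, S, Add(E, S)) (Function('W')(S, E) = Mul(Mul(2, S), Add(E, S)) = Mul(2, S, Add(E, S)))
Function('D')(p, o) = Mul(Rational(1, 2), Pow(Add(1, p), -1), Add(-4, o)) (Function('D')(p, o) = Mul(Rational(1, 2), Mul(Add(o, -4), Pow(Add(p, 1), -1))) = Mul(Rational(1, 2), Mul(Add(-4, o), Pow(Add(1, p), -1))) = Mul(Rational(1, 2), Mul(Pow(Add(1, p), -1), Add(-4, o))) = Mul(Rational(1, 2), Pow(Add(1, p), -1), Add(-4, o)))
Mul(Function('W')(78, Function('u')(8, 0)), Function('D')(Function('Q')(3), -4)) = Mul(Mul(2, 78, Add(Mul(12, 8), 78)), Mul(Rational(1, 2), Pow(Add(1, 4), -1), Add(-4, -4))) = Mul(Mul(2, 78, Add(96, 78)), Mul(Rational(1, 2), Pow(5, -1), -8)) = Mul(Mul(2, 78, 174), Mul(Rational(1, 2), Rational(1, 5), -8)) = Mul(27144, Rational(-4, 5)) = Rational(-108576, 5)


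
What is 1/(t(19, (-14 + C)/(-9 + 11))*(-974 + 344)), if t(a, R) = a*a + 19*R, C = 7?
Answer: -1/185535 ≈ -5.3898e-6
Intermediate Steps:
t(a, R) = a**2 + 19*R
1/(t(19, (-14 + C)/(-9 + 11))*(-974 + 344)) = 1/((19**2 + 19*((-14 + 7)/(-9 + 11)))*(-974 + 344)) = 1/((361 + 19*(-7/2))*(-630)) = 1/((361 - 133/2)*(-630)) = 1/((589/2)*(-630)) = 1/(-185535) = -1/185535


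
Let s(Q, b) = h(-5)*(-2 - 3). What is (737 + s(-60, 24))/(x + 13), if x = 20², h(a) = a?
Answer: 762/413 ≈ 1.8450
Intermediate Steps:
x = 400
s(Q, b) = 25 (s(Q, b) = -5*(-2 - 3) = -5*(-5) = 25)
(737 + s(-60, 24))/(x + 13) = (737 + 25)/(400 + 13) = 762/413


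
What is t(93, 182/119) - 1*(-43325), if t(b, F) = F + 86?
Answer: 738013/17 ≈ 43413.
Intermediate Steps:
t(b, F) = 86 + F
t(93, 182/119) - 1*(-43325) = (86 + 182/119) - 1*(-43325) = (86 + 182*(1/119)) + 43325 = (86 + 26/17) + 43325 = 1488/17 + 43325 = 738013/17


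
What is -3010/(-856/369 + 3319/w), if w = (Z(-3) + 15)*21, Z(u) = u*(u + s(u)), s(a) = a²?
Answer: 2591610/47357 ≈ 54.725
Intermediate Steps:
Z(u) = u*(u + u²)
w = -63 (w = ((-3)²*(1 - 3) + 15)*21 = (9*(-2) + 15)*21 = (-18 + 15)*21 = -3*21 = -63)
-3010/(-856/369 + 3319/w) = -3010/(-856/369 + 3319/(-63)) = -3010/(-856*1/369 + 3319*(-1/63)) = -3010/(-856/369 - 3319/63) = -3010/(-47357/861) = -3010*(-861/47357) = 2591610/47357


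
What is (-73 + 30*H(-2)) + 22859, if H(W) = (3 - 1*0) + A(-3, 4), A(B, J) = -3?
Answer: 22786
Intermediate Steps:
H(W) = 0 (H(W) = (3 - 1*0) - 3 = (3 + 0) - 3 = 3 - 3 = 0)
(-73 + 30*H(-2)) + 22859 = (-73 + 30*0) + 22859 = (-73 + 0) + 22859 = -73 + 22859 = 22786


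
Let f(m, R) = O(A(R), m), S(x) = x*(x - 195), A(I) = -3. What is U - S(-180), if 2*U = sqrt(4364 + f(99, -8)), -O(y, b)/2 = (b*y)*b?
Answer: -67500 + sqrt(63170)/2 ≈ -67374.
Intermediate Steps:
O(y, b) = -2*y*b**2 (O(y, b) = -2*b*y*b = -2*y*b**2)
S(x) = x*(-195 + x)
f(m, R) = 6*m**2 (f(m, R) = -2*(-3)*m**2 = 6*m**2)
U = sqrt(63170)/2 (U = sqrt(4364 + 6*99**2)/2 = sqrt(4364 + 6*9801)/2 = sqrt(4364 + 58806)/2 = sqrt(63170)/2 ≈ 125.67)
U - S(-180) = sqrt(63170)/2 - (-180)*(-195 - 180) = sqrt(63170)/2 - (-180)*(-375) = sqrt(63170)/2 - 1*67500 = sqrt(63170)/2 - 67500 = -67500 + sqrt(63170)/2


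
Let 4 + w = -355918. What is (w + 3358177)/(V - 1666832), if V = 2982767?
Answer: 600451/263187 ≈ 2.2815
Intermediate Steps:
w = -355922 (w = -4 - 355918 = -355922)
(w + 3358177)/(V - 1666832) = (-355922 + 3358177)/(2982767 - 1666832) = 3002255/1315935 = 3002255*(1/1315935) = 600451/263187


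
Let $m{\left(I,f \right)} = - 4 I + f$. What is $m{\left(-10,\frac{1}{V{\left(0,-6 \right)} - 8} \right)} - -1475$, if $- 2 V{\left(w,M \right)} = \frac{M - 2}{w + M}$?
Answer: $\frac{39387}{26} \approx 1514.9$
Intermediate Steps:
$V{\left(w,M \right)} = - \frac{-2 + M}{2 \left(M + w\right)}$ ($V{\left(w,M \right)} = - \frac{\left(M - 2\right) \frac{1}{w + M}}{2} = - \frac{\left(-2 + M\right) \frac{1}{M + w}}{2} = - \frac{\frac{1}{M + w} \left(-2 + M\right)}{2} = - \frac{-2 + M}{2 \left(M + w\right)}$)
$m{\left(I,f \right)} = f - 4 I$
$m{\left(-10,\frac{1}{V{\left(0,-6 \right)} - 8} \right)} - -1475 = \left(\frac{1}{\frac{1 - -3}{-6 + 0} - 8} - -40\right) - -1475 = \left(\frac{1}{\frac{1 + 3}{-6} - 8} + 40\right) + 1475 = \left(\frac{1}{\left(- \frac{1}{6}\right) 4 - 8} + 40\right) + 1475 = \left(\frac{1}{- \frac{2}{3} - 8} + 40\right) + 1475 = \left(\frac{1}{- \frac{26}{3}} + 40\right) + 1475 = \left(- \frac{3}{26} + 40\right) + 1475 = \frac{1037}{26} + 1475 = \frac{39387}{26}$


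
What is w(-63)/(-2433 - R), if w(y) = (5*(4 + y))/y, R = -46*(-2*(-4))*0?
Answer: -295/153279 ≈ -0.0019246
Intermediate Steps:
R = 0 (R = -368*0 = -46*0 = 0)
w(y) = (20 + 5*y)/y
w(-63)/(-2433 - R) = (5 + 20/(-63))/(-2433 - 1*0) = (5 + 20*(-1/63))/(-2433 + 0) = (5 - 20/63)/(-2433) = (295/63)*(-1/2433) = -295/153279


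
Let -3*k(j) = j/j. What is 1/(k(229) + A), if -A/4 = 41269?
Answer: -3/495229 ≈ -6.0578e-6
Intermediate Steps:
k(j) = -⅓ (k(j) = -j/(3*j) = -⅓*1 = -⅓)
A = -165076 (A = -4*41269 = -165076)
1/(k(229) + A) = 1/(-⅓ - 165076) = 1/(-495229/3) = -3/495229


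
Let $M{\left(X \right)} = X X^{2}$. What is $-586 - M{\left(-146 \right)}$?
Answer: $3111550$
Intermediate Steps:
$M{\left(X \right)} = X^{3}$
$-586 - M{\left(-146 \right)} = -586 - \left(-146\right)^{3} = -586 - -3112136 = -586 + 3112136 = 3111550$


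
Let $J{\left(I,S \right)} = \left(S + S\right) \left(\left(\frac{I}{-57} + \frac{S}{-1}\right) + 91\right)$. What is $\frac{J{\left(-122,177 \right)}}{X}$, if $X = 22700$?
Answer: $- \frac{28202}{21565} \approx -1.3078$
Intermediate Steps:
$J{\left(I,S \right)} = 2 S \left(91 - S - \frac{I}{57}\right)$ ($J{\left(I,S \right)} = 2 S \left(\left(I \left(- \frac{1}{57}\right) + S \left(-1\right)\right) + 91\right) = 2 S \left(\left(- \frac{I}{57} - S\right) + 91\right) = 2 S \left(\left(- S - \frac{I}{57}\right) + 91\right) = 2 S \left(91 - S - \frac{I}{57}\right)$)
$\frac{J{\left(-122,177 \right)}}{X} = \frac{\frac{2}{57} \cdot 177 \left(5187 - -122 - 10089\right)}{22700} = \frac{2}{57} \cdot 177 \left(5187 + 122 - 10089\right) \frac{1}{22700} = \frac{2}{57} \cdot 177 \left(-4780\right) \frac{1}{22700} = \left(- \frac{564040}{19}\right) \frac{1}{22700} = - \frac{28202}{21565}$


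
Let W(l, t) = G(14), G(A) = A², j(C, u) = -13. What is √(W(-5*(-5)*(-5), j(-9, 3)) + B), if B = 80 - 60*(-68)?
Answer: 66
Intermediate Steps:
W(l, t) = 196 (W(l, t) = 14² = 196)
B = 4160 (B = 80 + 4080 = 4160)
√(W(-5*(-5)*(-5), j(-9, 3)) + B) = √(196 + 4160) = √4356 = 66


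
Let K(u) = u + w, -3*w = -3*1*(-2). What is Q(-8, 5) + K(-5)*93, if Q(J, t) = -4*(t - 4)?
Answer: -655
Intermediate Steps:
w = -2 (w = -(-3*1)*(-2)/3 = -(-1)*(-2) = -⅓*6 = -2)
Q(J, t) = 16 - 4*t (Q(J, t) = -4*(-4 + t) = 16 - 4*t)
K(u) = -2 + u (K(u) = u - 2 = -2 + u)
Q(-8, 5) + K(-5)*93 = (16 - 4*5) + (-2 - 5)*93 = (16 - 20) - 7*93 = -4 - 651 = -655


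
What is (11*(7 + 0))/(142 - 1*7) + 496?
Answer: 67037/135 ≈ 496.57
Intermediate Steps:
(11*(7 + 0))/(142 - 1*7) + 496 = (11*7)/(142 - 7) + 496 = 77/135 + 496 = 67037/135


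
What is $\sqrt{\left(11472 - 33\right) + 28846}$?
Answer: $\sqrt{40285} \approx 200.71$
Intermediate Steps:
$\sqrt{\left(11472 - 33\right) + 28846} = \sqrt{11439 + 28846} = \sqrt{40285}$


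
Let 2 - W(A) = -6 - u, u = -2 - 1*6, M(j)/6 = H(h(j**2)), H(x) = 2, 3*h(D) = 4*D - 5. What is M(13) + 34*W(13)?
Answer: 12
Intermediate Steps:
h(D) = -5/3 + 4*D/3 (h(D) = (4*D - 5)/3 = (-5 + 4*D)/3 = -5/3 + 4*D/3)
M(j) = 12 (M(j) = 6*2 = 12)
u = -8 (u = -2 - 6 = -8)
W(A) = 0 (W(A) = 2 - (-6 - 1*(-8)) = 2 - (-6 + 8) = 2 - 1*2 = 2 - 2 = 0)
M(13) + 34*W(13) = 12 + 34*0 = 12 + 0 = 12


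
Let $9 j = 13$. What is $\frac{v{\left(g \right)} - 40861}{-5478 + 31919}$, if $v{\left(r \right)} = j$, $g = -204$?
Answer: $- \frac{367736}{237969} \approx -1.5453$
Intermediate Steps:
$j = \frac{13}{9}$ ($j = \frac{1}{9} \cdot 13 = \frac{13}{9} \approx 1.4444$)
$v{\left(r \right)} = \frac{13}{9}$
$\frac{v{\left(g \right)} - 40861}{-5478 + 31919} = \frac{\frac{13}{9} - 40861}{-5478 + 31919} = - \frac{367736}{9 \cdot 26441} = \left(- \frac{367736}{9}\right) \frac{1}{26441} = - \frac{367736}{237969}$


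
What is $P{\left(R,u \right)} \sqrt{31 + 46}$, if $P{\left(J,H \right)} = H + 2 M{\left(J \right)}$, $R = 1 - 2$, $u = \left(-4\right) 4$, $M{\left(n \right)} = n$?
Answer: $- 18 \sqrt{77} \approx -157.95$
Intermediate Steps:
$u = -16$
$R = -1$ ($R = 1 - 2 = -1$)
$P{\left(J,H \right)} = H + 2 J$
$P{\left(R,u \right)} \sqrt{31 + 46} = \left(-16 + 2 \left(-1\right)\right) \sqrt{31 + 46} = \left(-16 - 2\right) \sqrt{77} = - 18 \sqrt{77}$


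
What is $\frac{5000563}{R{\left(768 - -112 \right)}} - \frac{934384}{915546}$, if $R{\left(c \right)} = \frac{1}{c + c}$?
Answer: $\frac{4028855997643048}{457773} \approx 8.801 \cdot 10^{9}$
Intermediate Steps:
$R{\left(c \right)} = \frac{1}{2 c}$
$\frac{5000563}{R{\left(768 - -112 \right)}} - \frac{934384}{915546} = \frac{5000563}{\frac{1}{2} \frac{1}{768 - -112}} - \frac{934384}{915546} = \frac{5000563}{\frac{1}{2} \frac{1}{768 + 112}} - \frac{467192}{457773} = \frac{5000563}{\frac{1}{2} \cdot \frac{1}{880}} - \frac{467192}{457773} = 5000563 \frac{1}{\frac{1}{1760}} - \frac{467192}{457773} = 5000563 \cdot 1760 - \frac{467192}{457773} = 8800990880 - \frac{467192}{457773} = \frac{4028855997643048}{457773}$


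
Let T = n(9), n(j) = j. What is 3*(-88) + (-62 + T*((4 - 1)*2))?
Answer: -272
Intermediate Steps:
T = 9
3*(-88) + (-62 + T*((4 - 1)*2)) = 3*(-88) + (-62 + 9*((4 - 1)*2)) = -264 + (-62 + 9*(3*2)) = -264 + (-62 + 9*6) = -264 + (-62 + 54) = -264 - 8 = -272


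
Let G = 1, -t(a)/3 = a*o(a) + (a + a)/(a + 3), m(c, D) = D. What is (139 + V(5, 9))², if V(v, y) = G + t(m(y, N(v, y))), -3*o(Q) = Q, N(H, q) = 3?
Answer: 21316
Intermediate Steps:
o(Q) = -Q/3
t(a) = a² - 6*a/(3 + a) (t(a) = -3*(a*(-a/3) + (a + a)/(a + 3)) = -3*(-a²/3 + (2*a)/(3 + a)) = -3*(-a²/3 + 2*a/(3 + a)) = a² - 6*a/(3 + a))
V(v, y) = 7 (V(v, y) = 1 + 3*(-6 + 3² + 3*3)/(3 + 3) = 1 + 3*(-6 + 9 + 9)/6 = 1 + 3*(⅙)*12 = 1 + 6 = 7)
(139 + V(5, 9))² = (139 + 7)² = 146² = 21316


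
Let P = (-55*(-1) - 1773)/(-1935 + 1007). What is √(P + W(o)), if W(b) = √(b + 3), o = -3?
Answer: √24911/116 ≈ 1.3606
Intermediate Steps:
W(b) = √(3 + b)
P = 859/464 (P = (55 - 1773)/(-928) = -1718*(-1/928) = 859/464 ≈ 1.8513)
√(P + W(o)) = √(859/464 + √(3 - 3)) = √(859/464 + √0) = √(859/464 + 0) = √(859/464) = √24911/116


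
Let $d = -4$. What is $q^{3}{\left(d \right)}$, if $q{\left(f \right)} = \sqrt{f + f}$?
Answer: $- 16 i \sqrt{2} \approx - 22.627 i$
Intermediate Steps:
$q{\left(f \right)} = \sqrt{2} \sqrt{f}$ ($q{\left(f \right)} = \sqrt{2 f} = \sqrt{2} \sqrt{f}$)
$q^{3}{\left(d \right)} = \left(\sqrt{2} \sqrt{-4}\right)^{3} = \left(\sqrt{2} \cdot 2 i\right)^{3} = \left(2 i \sqrt{2}\right)^{3} = - 16 i \sqrt{2}$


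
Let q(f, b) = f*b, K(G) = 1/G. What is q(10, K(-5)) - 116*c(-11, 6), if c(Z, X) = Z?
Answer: 1274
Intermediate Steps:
K(G) = 1/G
q(f, b) = b*f
q(10, K(-5)) - 116*c(-11, 6) = 10/(-5) - 116*(-11) = -1/5*10 + 1276 = -2 + 1276 = 1274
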